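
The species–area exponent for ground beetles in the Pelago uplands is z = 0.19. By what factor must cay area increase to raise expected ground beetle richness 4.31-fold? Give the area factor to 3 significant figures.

(A₂/A₁)^0.19 = 4.31, so A₂/A₁ = 4.31^(1/0.19) = 4.31^5.263
ln(A₂/A₁) = ln 4.31 / 0.19 = 1.4609 / 0.19 = 7.6891
A₂/A₁ = e^7.6891 ≈ 2185

2180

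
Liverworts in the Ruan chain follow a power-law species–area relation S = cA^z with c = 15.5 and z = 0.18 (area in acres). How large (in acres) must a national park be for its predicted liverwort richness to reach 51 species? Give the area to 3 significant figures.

51 = 15.5 × A^0.18  ⇒  A^0.18 = 51/15.5 = 3.29
ln A = ln(3.29) / 0.18 = 1.1910 / 0.18 = 6.6166
A = e^6.6166 ≈ 747.4 acres

747 acres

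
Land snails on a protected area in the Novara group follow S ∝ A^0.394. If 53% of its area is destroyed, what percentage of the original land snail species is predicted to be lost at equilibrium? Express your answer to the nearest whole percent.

S_new/S_old = (A_new/A_old)^z = 0.47^0.394
= exp(0.394 × ln 0.47) = exp(0.394 × -0.7550) = exp(-0.2975) ≈ 0.7427
Fraction lost = 1 − 0.7427 = 0.2573

26%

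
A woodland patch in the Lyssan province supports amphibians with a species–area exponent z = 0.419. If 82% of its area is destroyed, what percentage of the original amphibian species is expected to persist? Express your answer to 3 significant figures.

S_new/S_old = (A_new/A_old)^z = 0.18^0.419
= exp(0.419 × ln 0.18) = exp(0.419 × -1.7148) = exp(-0.7185) ≈ 0.4875

48.7%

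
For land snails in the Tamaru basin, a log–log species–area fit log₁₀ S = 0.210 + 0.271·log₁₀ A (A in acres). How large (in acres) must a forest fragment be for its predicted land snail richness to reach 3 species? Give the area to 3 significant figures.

3 = 1.622 × A^0.271  ⇒  A^0.271 = 3/1.622 = 1.85
ln A = ln(1.85) / 0.271 = 0.6151 / 0.271 = 2.2696
A = e^2.2696 ≈ 9.676 acres

9.68 acres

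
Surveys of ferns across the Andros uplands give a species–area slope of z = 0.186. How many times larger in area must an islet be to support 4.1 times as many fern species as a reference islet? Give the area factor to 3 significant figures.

1970

(A₂/A₁)^0.186 = 4.1, so A₂/A₁ = 4.1^(1/0.186) = 4.1^5.376
ln(A₂/A₁) = ln 4.1 / 0.186 = 1.4110 / 0.186 = 7.5860
A₂/A₁ = e^7.5860 ≈ 1970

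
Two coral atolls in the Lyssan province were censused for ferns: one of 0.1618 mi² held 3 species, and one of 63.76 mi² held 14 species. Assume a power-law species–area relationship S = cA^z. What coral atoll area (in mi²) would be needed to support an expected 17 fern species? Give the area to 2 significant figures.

z = ln(14/3) / ln(63.76/0.1618) = 1.5404 / 5.9765 = 0.2577
c = 3 / 0.1618^0.2577 = 3 / 0.6253 = 4.797
A = (17/4.797)^(1/0.2577) ⇒ ln A = ln(3.544)/0.2577 = 4.9084
A = e^4.9084 ≈ 135.4 mi²

140 mi²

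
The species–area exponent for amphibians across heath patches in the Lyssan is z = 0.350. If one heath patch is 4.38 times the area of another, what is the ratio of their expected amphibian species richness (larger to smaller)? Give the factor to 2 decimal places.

1.68

S₂/S₁ = (A₂/A₁)^z = 4.38^0.35
ln(S₂/S₁) = 0.35 × ln 4.38 = 0.35 × 1.4770 = 0.5170
S₂/S₁ = e^0.5170 ≈ 1.677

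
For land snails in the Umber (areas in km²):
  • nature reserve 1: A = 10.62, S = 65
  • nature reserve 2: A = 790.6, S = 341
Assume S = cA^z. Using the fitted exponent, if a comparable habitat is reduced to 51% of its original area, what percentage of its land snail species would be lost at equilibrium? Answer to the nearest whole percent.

z = ln(341/65) / ln(790.6/10.62) = 1.6575 / 4.3101 = 0.3846
S_new/S_old = (A_new/A_old)^z = 0.51^0.3846 = exp(0.3846 × -0.6733) = 0.7719
Fraction lost = 1 − 0.7719 = 0.2281

23%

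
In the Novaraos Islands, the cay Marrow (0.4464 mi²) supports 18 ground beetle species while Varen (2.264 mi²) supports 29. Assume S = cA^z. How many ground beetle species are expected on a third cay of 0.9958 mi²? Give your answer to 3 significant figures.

z = ln(29/18) / ln(2.264/0.4464) = 0.4769 / 1.6237 = 0.2937
c = 18 / 0.4464^0.2937 = 18 / 0.7891 = 22.81
S₃ = 22.81 × 0.9958^0.2937 = 22.81 × 0.9988 ≈ 22.78

22.8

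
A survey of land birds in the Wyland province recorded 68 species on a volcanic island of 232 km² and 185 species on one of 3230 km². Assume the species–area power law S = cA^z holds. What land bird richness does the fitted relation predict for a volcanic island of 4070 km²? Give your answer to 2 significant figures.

z = ln(185/68) / ln(3230/232) = 1.0008 / 2.6335 = 0.3800
c = 68 / 232^0.3800 = 68 / 7.925 = 8.581
S₃ = 8.581 × 4070^0.3800 = 8.581 × 23.54 ≈ 202

200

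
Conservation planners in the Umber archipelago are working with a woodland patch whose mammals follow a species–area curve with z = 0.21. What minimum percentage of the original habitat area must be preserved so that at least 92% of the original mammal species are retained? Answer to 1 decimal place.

Need (A_new/A_old)^0.21 = 0.92, so A_new/A_old = 0.92^(1/0.21) = 0.92^4.762
ln(A_new/A_old) = ln 0.92 / 0.21 = -0.0834 / 0.21 = -0.3971
A_new/A_old = e^-0.3971 ≈ 0.6723

67.2%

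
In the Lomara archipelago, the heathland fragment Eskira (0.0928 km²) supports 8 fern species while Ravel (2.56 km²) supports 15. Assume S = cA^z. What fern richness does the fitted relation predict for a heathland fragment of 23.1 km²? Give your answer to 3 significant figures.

22.8

z = ln(15/8) / ln(2.56/0.0928) = 0.6286 / 3.3173 = 0.1895
c = 8 / 0.0928^0.1895 = 8 / 0.6373 = 12.55
S₃ = 12.55 × 23.1^0.1895 = 12.55 × 1.813 ≈ 22.76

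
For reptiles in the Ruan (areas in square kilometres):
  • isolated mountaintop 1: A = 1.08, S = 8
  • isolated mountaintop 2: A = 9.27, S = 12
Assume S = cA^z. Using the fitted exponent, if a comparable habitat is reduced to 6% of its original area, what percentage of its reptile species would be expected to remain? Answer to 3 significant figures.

58.8%

z = ln(12/8) / ln(9.27/1.08) = 0.4055 / 2.1498 = 0.1886
S_new/S_old = (A_new/A_old)^z = 0.06^0.1886 = exp(0.1886 × -2.8134) = 0.5882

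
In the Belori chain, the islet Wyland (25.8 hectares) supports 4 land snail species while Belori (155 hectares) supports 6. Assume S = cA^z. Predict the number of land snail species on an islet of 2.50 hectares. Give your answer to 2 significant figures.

2.4

z = ln(6/4) / ln(155/25.8) = 0.4055 / 1.7931 = 0.2261
c = 4 / 25.8^0.2261 = 4 / 2.086 = 1.918
S₃ = 1.918 × 2.5^0.2261 = 1.918 × 1.23 ≈ 2.36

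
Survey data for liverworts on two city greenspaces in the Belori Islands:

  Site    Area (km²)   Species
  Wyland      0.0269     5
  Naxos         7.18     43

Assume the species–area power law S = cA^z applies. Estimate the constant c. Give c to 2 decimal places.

z = ln(S₂/S₁) / ln(A₂/A₁) = ln(43/5) / ln(7.18/0.0269) = 2.1518 / 5.5869 = 0.3851
c = S₁ / A₁^z = 5 / 0.0269^0.3851 = 5 / 0.2484 = 20.13

20.13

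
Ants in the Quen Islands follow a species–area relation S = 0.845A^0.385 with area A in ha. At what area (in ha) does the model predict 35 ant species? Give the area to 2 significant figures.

35 = 0.845 × A^0.385  ⇒  A^0.385 = 35/0.845 = 41.42
ln A = ln(41.42) / 0.385 = 3.7238 / 0.385 = 9.6721
A = e^9.6721 ≈ 15869 ha

16000 ha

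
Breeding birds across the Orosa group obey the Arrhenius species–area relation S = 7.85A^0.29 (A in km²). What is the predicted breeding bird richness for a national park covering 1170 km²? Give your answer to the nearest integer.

S = 7.85 × 1170^0.29 = 7.85 × 7.758 ≈ 60.9

61 species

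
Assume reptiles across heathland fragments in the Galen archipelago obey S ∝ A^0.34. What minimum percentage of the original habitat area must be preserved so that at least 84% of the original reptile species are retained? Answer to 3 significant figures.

59.9%

Need (A_new/A_old)^0.34 = 0.84, so A_new/A_old = 0.84^(1/0.34) = 0.84^2.941
ln(A_new/A_old) = ln 0.84 / 0.34 = -0.1744 / 0.34 = -0.5128
A_new/A_old = e^-0.5128 ≈ 0.5988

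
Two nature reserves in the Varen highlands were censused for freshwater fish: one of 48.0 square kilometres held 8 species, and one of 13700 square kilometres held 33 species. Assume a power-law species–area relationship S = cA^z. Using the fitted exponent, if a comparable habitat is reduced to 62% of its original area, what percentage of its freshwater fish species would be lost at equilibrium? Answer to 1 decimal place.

z = ln(33/8) / ln(13700/48) = 1.4171 / 5.6540 = 0.2506
S_new/S_old = (A_new/A_old)^z = 0.62^0.2506 = exp(0.2506 × -0.4780) = 0.8871
Fraction lost = 1 − 0.8871 = 0.1129

11.3%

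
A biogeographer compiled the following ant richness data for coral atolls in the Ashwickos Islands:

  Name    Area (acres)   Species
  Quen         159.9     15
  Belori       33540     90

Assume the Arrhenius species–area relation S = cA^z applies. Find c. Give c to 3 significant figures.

2.74

z = ln(S₂/S₁) / ln(A₂/A₁) = ln(90/15) / ln(33540/159.9) = 1.7918 / 5.3459 = 0.3352
c = S₁ / A₁^z = 15 / 159.9^0.3352 = 15 / 5.478 = 2.738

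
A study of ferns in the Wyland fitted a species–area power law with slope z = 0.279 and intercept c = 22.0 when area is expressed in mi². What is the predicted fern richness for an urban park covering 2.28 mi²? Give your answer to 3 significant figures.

27.7

S = 22 × 2.28^0.279
ln S = ln 22 + 0.279 × ln 2.28 = 3.0910 + 0.279 × 0.8242 = 3.3210
S = e^3.3210 ≈ 27.69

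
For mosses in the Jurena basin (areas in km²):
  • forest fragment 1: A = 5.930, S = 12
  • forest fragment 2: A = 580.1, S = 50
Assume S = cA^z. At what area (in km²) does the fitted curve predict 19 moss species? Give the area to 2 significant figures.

26 km²

z = ln(50/12) / ln(580.1/5.93) = 1.4271 / 4.5832 = 0.3114
c = 12 / 5.93^0.3114 = 12 / 1.741 = 6.894
A = (19/6.894)^(1/0.3114) ⇒ ln A = ln(2.756)/0.3114 = 3.2558
A = e^3.2558 ≈ 25.94 km²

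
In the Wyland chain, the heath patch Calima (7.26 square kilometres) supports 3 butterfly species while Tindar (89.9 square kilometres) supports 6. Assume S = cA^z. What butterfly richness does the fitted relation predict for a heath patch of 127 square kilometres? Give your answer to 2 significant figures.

z = ln(6/3) / ln(89.9/7.26) = 0.6931 / 2.5163 = 0.2755
c = 3 / 7.26^0.2755 = 3 / 1.726 = 1.738
S₃ = 1.738 × 127^0.2755 = 1.738 × 3.798 ≈ 6.599

6.6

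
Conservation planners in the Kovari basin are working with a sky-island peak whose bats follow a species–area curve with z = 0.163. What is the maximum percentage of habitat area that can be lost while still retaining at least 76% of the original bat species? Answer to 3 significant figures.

Need (A_new/A_old)^0.163 = 0.76, so A_new/A_old = 0.76^(1/0.163) = 0.76^6.135
ln(A_new/A_old) = ln 0.76 / 0.163 = -0.2744 / 0.163 = -1.6837
A_new/A_old = e^-1.6837 ≈ 0.1857
Fraction that can be lost = 1 − 0.1857 = 0.8143

81.4%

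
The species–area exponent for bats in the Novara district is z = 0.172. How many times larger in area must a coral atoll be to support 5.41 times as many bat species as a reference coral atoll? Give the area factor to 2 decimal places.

(A₂/A₁)^0.172 = 5.41, so A₂/A₁ = 5.41^(1/0.172) = 5.41^5.814
ln(A₂/A₁) = ln 5.41 / 0.172 = 1.6882 / 0.172 = 9.8154
A₂/A₁ = e^9.8154 ≈ 18314

18313.65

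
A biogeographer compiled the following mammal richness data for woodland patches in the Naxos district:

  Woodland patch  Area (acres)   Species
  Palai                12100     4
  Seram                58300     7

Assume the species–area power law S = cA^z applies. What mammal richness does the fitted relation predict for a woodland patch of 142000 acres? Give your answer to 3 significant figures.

9.61

z = ln(7/4) / ln(58300/12100) = 0.5596 / 1.5724 = 0.3559
c = 4 / 12100^0.3559 = 4 / 28.38 = 0.1409
S₃ = 0.1409 × 142000^0.3559 = 0.1409 × 68.19 ≈ 9.609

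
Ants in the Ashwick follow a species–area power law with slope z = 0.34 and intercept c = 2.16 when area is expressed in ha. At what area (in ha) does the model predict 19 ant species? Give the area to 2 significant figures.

19 = 2.16 × A^0.34  ⇒  A^0.34 = 19/2.16 = 8.796
ln A = ln(8.796) / 0.34 = 2.1743 / 0.34 = 6.3951
A = e^6.3951 ≈ 598.9 ha

600 ha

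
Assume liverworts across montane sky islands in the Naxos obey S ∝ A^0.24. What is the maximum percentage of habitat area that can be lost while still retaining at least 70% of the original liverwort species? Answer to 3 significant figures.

77.4%

Need (A_new/A_old)^0.24 = 0.7, so A_new/A_old = 0.7^(1/0.24) = 0.7^4.167
ln(A_new/A_old) = ln 0.7 / 0.24 = -0.3567 / 0.24 = -1.4861
A_new/A_old = e^-1.4861 ≈ 0.2262
Fraction that can be lost = 1 − 0.2262 = 0.7738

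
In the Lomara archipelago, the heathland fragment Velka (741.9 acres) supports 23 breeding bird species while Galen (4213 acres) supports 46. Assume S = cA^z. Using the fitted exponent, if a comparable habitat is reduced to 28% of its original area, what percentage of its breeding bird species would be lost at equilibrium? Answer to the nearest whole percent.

40%

z = ln(46/23) / ln(4213/741.9) = 0.6931 / 1.7367 = 0.3991
S_new/S_old = (A_new/A_old)^z = 0.28^0.3991 = exp(0.3991 × -1.2730) = 0.6017
Fraction lost = 1 − 0.6017 = 0.3983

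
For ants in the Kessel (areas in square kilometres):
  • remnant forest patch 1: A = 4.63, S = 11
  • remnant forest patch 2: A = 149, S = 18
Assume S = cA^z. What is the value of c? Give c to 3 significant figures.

8.85

z = ln(S₂/S₁) / ln(A₂/A₁) = ln(18/11) / ln(149/4.63) = 0.4925 / 3.4714 = 0.1419
c = S₁ / A₁^z = 11 / 4.63^0.1419 = 11 / 1.243 = 8.851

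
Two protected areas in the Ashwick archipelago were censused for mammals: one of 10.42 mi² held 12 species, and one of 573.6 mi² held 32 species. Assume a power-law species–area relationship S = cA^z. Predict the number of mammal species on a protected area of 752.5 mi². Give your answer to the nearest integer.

34

z = ln(32/12) / ln(573.6/10.42) = 0.9808 / 4.0082 = 0.2447
c = 12 / 10.42^0.2447 = 12 / 1.775 = 6.762
S₃ = 6.762 × 752.5^0.2447 = 6.762 × 5.057 ≈ 34.2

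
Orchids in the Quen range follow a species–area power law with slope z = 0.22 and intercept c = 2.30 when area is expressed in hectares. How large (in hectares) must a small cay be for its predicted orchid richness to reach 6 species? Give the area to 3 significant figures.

78.1 hectares

6 = 2.3 × A^0.22  ⇒  A^0.22 = 6/2.3 = 2.609
ln A = ln(2.609) / 0.22 = 0.9589 / 0.22 = 4.3584
A = e^4.3584 ≈ 78.13 hectares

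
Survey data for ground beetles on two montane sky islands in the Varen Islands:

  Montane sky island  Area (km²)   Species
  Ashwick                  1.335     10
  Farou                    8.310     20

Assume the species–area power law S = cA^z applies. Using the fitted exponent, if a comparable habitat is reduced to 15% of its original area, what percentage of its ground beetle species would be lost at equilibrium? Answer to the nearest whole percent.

51%

z = ln(20/10) / ln(8.31/1.335) = 0.6931 / 1.8285 = 0.3791
S_new/S_old = (A_new/A_old)^z = 0.15^0.3791 = exp(0.3791 × -1.8971) = 0.4872
Fraction lost = 1 − 0.4872 = 0.5128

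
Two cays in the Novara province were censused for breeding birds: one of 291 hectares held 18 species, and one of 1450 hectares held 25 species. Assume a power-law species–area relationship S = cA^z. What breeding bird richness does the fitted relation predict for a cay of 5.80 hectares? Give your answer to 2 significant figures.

8.1

z = ln(25/18) / ln(1450/291) = 0.3285 / 1.6060 = 0.2045
c = 18 / 291^0.2045 = 18 / 3.191 = 5.64
S₃ = 5.64 × 5.8^0.2045 = 5.64 × 1.433 ≈ 8.081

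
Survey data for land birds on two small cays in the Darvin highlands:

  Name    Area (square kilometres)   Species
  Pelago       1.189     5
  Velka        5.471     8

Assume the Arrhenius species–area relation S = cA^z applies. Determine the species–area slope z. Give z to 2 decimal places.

Taking logs: ln S = ln c + z ln A, so z = (ln S₂ − ln S₁)/(ln A₂ − ln A₁).
z = ln(8/5) / ln(5.471/1.189) = ln(1.6) / ln(4.601) = 0.4700 / 1.5263 = 0.3079

0.31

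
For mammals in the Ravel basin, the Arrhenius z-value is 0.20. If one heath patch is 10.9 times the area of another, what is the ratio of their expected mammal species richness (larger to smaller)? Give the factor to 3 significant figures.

S₂/S₁ = (A₂/A₁)^z = 10.9^0.2
ln(S₂/S₁) = 0.2 × ln 10.9 = 0.2 × 2.3888 = 0.4778
S₂/S₁ = e^0.4778 ≈ 1.612

1.61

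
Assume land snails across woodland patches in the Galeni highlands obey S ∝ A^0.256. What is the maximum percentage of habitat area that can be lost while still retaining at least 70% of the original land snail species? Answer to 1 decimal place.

75.2%

Need (A_new/A_old)^0.256 = 0.7, so A_new/A_old = 0.7^(1/0.256) = 0.7^3.906
ln(A_new/A_old) = ln 0.7 / 0.256 = -0.3567 / 0.256 = -1.3933
A_new/A_old = e^-1.3933 ≈ 0.2483
Fraction that can be lost = 1 − 0.2483 = 0.7517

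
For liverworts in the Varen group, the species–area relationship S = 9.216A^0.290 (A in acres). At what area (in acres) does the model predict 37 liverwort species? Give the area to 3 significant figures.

121 acres

37 = 9.216 × A^0.29  ⇒  A^0.29 = 37/9.216 = 4.015
ln A = ln(4.015) / 0.29 = 1.3900 / 0.29 = 4.7930
A = e^4.7930 ≈ 120.7 acres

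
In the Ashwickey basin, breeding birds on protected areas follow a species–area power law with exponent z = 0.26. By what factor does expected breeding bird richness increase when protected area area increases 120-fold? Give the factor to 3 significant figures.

S₂/S₁ = (A₂/A₁)^z = 120^0.26
ln(S₂/S₁) = 0.26 × ln 120 = 0.26 × 4.7875 = 1.2447
S₂/S₁ = e^1.2447 ≈ 3.472

3.47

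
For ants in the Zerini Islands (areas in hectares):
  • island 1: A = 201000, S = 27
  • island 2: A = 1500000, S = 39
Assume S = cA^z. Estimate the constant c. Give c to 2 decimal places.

z = ln(S₂/S₁) / ln(A₂/A₁) = ln(39/27) / ln(1500000/201000) = 0.3677 / 2.0099 = 0.1830
c = S₁ / A₁^z = 27 / 201000^0.1830 = 27 / 9.338 = 2.891

2.89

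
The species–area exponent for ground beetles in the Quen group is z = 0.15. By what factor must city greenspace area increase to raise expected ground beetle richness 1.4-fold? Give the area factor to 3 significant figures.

9.42

(A₂/A₁)^0.15 = 1.4, so A₂/A₁ = 1.4^(1/0.15) = 1.4^6.667
ln(A₂/A₁) = ln 1.4 / 0.15 = 0.3365 / 0.15 = 2.2431
A₂/A₁ = e^2.2431 ≈ 9.423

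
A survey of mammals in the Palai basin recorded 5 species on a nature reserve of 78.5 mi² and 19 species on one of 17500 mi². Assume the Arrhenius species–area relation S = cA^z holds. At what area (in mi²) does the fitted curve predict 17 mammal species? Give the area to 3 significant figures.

z = ln(19/5) / ln(17500/78.5) = 1.3350 / 5.4069 = 0.2469
c = 5 / 78.5^0.2469 = 5 / 2.937 = 1.703
A = (17/1.703)^(1/0.2469) ⇒ ln A = ln(9.985)/0.2469 = 9.3195
A = e^9.3195 ≈ 11153 mi²

11200 mi²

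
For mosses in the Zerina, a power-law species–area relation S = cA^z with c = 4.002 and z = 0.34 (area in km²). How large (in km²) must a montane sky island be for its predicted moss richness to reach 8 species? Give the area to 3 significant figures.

7.67 km²

8 = 4.002 × A^0.34  ⇒  A^0.34 = 8/4.002 = 1.999
ln A = ln(1.999) / 0.34 = 0.6926 / 0.34 = 2.0372
A = e^2.0372 ≈ 7.669 km²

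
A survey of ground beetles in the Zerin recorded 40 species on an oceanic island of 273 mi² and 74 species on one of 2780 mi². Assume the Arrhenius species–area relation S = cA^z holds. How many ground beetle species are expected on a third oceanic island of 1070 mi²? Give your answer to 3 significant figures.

57.5

z = ln(74/40) / ln(2780/273) = 0.6152 / 2.3207 = 0.2651
c = 40 / 273^0.2651 = 40 / 4.424 = 9.042
S₃ = 9.042 × 1070^0.2651 = 9.042 × 6.354 ≈ 57.45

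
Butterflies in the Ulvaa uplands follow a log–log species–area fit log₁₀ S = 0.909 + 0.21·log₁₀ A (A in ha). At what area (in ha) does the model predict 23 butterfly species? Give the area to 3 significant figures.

23 = 8.11 × A^0.21  ⇒  A^0.21 = 23/8.11 = 2.836
ln A = ln(2.836) / 0.21 = 1.0424 / 0.21 = 4.9640
A = e^4.9640 ≈ 143.2 ha

143 ha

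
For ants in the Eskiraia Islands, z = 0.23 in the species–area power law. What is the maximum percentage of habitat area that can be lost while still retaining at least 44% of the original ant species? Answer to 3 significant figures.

97.2%

Need (A_new/A_old)^0.23 = 0.44, so A_new/A_old = 0.44^(1/0.23) = 0.44^4.348
ln(A_new/A_old) = ln 0.44 / 0.23 = -0.8210 / 0.23 = -3.5695
A_new/A_old = e^-3.5695 ≈ 0.02817
Fraction that can be lost = 1 − 0.02817 = 0.9718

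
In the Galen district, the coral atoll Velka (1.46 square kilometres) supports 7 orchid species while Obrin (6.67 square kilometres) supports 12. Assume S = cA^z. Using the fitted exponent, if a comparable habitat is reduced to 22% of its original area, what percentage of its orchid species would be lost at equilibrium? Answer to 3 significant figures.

41.6%

z = ln(12/7) / ln(6.67/1.46) = 0.5390 / 1.5192 = 0.3548
S_new/S_old = (A_new/A_old)^z = 0.22^0.3548 = exp(0.3548 × -1.5141) = 0.5844
Fraction lost = 1 − 0.5844 = 0.4156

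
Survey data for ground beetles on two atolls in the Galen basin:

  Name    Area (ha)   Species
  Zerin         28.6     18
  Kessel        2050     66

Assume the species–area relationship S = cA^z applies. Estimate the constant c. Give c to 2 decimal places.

z = ln(S₂/S₁) / ln(A₂/A₁) = ln(66/18) / ln(2050/28.6) = 1.2993 / 4.2722 = 0.3041
c = S₁ / A₁^z = 18 / 28.6^0.3041 = 18 / 2.773 = 6.492

6.49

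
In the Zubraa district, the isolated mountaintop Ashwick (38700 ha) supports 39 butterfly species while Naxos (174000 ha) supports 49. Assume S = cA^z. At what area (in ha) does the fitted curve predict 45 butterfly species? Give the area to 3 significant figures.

99300 ha

z = ln(49/39) / ln(174000/38700) = 0.2283 / 1.5032 = 0.1518
c = 39 / 38700^0.1518 = 39 / 4.973 = 7.842
A = (45/7.842)^(1/0.1518) ⇒ ln A = ln(5.738)/0.1518 = 11.5060
A = e^11.5060 ≈ 99310 ha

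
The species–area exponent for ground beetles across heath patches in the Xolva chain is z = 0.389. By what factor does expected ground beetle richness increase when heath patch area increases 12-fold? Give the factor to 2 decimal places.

S₂/S₁ = (A₂/A₁)^z = 12^0.389
ln(S₂/S₁) = 0.389 × ln 12 = 0.389 × 2.4849 = 0.9666
S₂/S₁ = e^0.9666 ≈ 2.629

2.63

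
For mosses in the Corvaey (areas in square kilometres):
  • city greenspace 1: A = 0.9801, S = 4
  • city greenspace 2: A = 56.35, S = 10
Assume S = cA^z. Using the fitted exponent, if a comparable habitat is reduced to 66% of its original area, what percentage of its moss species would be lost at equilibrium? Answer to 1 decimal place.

9.0%

z = ln(10/4) / ln(56.35/0.9801) = 0.9163 / 4.0517 = 0.2262
S_new/S_old = (A_new/A_old)^z = 0.66^0.2262 = exp(0.2262 × -0.4155) = 0.9103
Fraction lost = 1 − 0.9103 = 0.08969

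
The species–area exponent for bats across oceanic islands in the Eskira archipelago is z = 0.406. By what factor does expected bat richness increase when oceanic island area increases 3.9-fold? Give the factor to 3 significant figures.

1.74

S₂/S₁ = (A₂/A₁)^z = 3.9^0.406
ln(S₂/S₁) = 0.406 × ln 3.9 = 0.406 × 1.3610 = 0.5526
S₂/S₁ = e^0.5526 ≈ 1.738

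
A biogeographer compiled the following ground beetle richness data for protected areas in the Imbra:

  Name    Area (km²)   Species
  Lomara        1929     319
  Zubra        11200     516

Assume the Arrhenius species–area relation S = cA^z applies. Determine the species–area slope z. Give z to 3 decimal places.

Taking logs: ln S = ln c + z ln A, so z = (ln S₂ − ln S₁)/(ln A₂ − ln A₁).
z = ln(516/319) / ln(11200/1929) = ln(1.618) / ln(5.806) = 0.4809 / 1.7589 = 0.2734

0.273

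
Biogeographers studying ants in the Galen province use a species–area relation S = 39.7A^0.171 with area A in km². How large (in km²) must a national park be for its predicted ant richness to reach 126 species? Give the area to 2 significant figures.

126 = 39.7 × A^0.171  ⇒  A^0.171 = 126/39.7 = 3.174
ln A = ln(3.174) / 0.171 = 1.1549 / 0.171 = 6.7540
A = e^6.7540 ≈ 857.5 km²

860 km²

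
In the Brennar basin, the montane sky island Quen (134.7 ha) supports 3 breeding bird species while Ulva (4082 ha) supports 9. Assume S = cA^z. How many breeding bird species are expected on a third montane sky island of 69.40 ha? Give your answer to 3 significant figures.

2.42

z = ln(9/3) / ln(4082/134.7) = 1.0986 / 3.4113 = 0.3221
c = 3 / 134.7^0.3221 = 3 / 4.85 = 0.6185
S₃ = 0.6185 × 69.4^0.3221 = 0.6185 × 3.918 ≈ 2.423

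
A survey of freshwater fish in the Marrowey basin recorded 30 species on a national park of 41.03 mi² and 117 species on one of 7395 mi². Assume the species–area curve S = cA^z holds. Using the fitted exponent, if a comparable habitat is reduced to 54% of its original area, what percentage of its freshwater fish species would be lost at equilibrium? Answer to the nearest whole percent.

z = ln(117/30) / ln(7395/41.03) = 1.3610 / 5.1943 = 0.2620
S_new/S_old = (A_new/A_old)^z = 0.54^0.2620 = exp(0.2620 × -0.6162) = 0.8509
Fraction lost = 1 − 0.8509 = 0.1491

15%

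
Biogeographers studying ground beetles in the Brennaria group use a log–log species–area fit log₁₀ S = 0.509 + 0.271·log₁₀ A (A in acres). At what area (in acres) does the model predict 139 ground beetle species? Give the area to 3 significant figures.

1070000 acres

139 = 3.228 × A^0.271  ⇒  A^0.271 = 139/3.228 = 43.05
ln A = ln(43.05) / 0.271 = 3.7625 / 0.271 = 13.8836
A = e^13.8836 ≈ 1070471 acres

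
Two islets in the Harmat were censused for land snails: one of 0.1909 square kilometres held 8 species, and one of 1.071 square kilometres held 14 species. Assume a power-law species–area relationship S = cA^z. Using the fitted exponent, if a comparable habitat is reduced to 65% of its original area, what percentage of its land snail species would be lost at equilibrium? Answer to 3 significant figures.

13.0%

z = ln(14/8) / ln(1.071/0.1909) = 0.5596 / 1.7246 = 0.3245
S_new/S_old = (A_new/A_old)^z = 0.65^0.3245 = exp(0.3245 × -0.4308) = 0.8695
Fraction lost = 1 − 0.8695 = 0.1305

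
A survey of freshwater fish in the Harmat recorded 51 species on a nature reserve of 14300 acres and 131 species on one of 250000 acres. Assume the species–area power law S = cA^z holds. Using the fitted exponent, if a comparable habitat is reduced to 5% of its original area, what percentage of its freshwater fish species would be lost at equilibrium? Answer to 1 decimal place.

62.8%

z = ln(131/51) / ln(250000/14300) = 0.9434 / 2.8612 = 0.3297
S_new/S_old = (A_new/A_old)^z = 0.05^0.3297 = exp(0.3297 × -2.9957) = 0.3724
Fraction lost = 1 − 0.3724 = 0.6276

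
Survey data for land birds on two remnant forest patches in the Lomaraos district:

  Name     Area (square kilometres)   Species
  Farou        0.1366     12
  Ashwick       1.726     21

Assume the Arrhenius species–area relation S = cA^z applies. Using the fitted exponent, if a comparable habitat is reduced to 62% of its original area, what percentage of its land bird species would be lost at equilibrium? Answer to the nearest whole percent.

10%

z = ln(21/12) / ln(1.726/0.1366) = 0.5596 / 2.5365 = 0.2206
S_new/S_old = (A_new/A_old)^z = 0.62^0.2206 = exp(0.2206 × -0.4780) = 0.8999
Fraction lost = 1 − 0.8999 = 0.1001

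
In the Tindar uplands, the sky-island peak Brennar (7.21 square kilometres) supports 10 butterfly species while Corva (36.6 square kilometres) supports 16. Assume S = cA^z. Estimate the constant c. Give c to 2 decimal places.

z = ln(S₂/S₁) / ln(A₂/A₁) = ln(16/10) / ln(36.6/7.21) = 0.4700 / 1.6246 = 0.2893
c = S₁ / A₁^z = 10 / 7.21^0.2893 = 10 / 1.771 = 5.647

5.65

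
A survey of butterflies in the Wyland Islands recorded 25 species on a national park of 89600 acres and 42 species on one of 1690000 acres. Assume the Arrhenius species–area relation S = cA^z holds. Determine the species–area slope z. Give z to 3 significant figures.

0.177

Taking logs: ln S = ln c + z ln A, so z = (ln S₂ − ln S₁)/(ln A₂ − ln A₁).
z = ln(42/25) / ln(1690000/89600) = ln(1.68) / ln(18.86) = 0.5188 / 2.9371 = 0.1766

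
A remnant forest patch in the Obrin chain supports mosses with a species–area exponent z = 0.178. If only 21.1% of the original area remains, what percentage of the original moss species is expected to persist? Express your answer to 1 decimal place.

75.8%

S_new/S_old = (A_new/A_old)^z = 0.211^0.178
= exp(0.178 × ln 0.211) = exp(0.178 × -1.5559) = exp(-0.2769) ≈ 0.7581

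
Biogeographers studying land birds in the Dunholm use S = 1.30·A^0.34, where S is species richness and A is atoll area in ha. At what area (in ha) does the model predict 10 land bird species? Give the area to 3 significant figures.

404 ha

10 = 1.3 × A^0.34  ⇒  A^0.34 = 10/1.3 = 7.692
ln A = ln(7.692) / 0.34 = 2.0402 / 0.34 = 6.0006
A = e^6.0006 ≈ 403.7 ha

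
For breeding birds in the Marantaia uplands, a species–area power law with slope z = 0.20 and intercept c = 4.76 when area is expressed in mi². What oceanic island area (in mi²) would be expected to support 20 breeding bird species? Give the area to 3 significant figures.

1310 mi²

20 = 4.76 × A^0.2  ⇒  A^0.2 = 20/4.76 = 4.202
ln A = ln(4.202) / 0.2 = 1.4355 / 0.2 = 7.1774
A = e^7.1774 ≈ 1310 mi²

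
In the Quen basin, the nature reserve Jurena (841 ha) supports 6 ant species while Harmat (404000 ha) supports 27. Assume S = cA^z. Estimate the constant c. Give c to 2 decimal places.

z = ln(S₂/S₁) / ln(A₂/A₁) = ln(27/6) / ln(404000/841) = 1.5041 / 6.1746 = 0.2436
c = S₁ / A₁^z = 6 / 841^0.2436 = 6 / 5.158 = 1.163

1.16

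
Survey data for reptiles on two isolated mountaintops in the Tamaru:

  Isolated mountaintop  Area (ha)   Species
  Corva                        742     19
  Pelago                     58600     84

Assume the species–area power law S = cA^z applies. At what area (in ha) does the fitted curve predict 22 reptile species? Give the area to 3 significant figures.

1140 ha

z = ln(84/19) / ln(58600/742) = 1.4864 / 4.3691 = 0.3402
c = 19 / 742^0.3402 = 19 / 9.473 = 2.006
A = (22/2.006)^(1/0.3402) ⇒ ln A = ln(10.97)/0.3402 = 7.0403
A = e^7.0403 ≈ 1142 ha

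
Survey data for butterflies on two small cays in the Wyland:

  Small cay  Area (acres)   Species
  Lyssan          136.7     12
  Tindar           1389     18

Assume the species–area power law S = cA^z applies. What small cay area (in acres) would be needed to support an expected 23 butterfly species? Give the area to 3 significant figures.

z = ln(18/12) / ln(1389/136.7) = 0.4055 / 2.3186 = 0.1749
c = 12 / 136.7^0.1749 = 12 / 2.363 = 5.078
A = (23/5.078)^(1/0.1749) ⇒ ln A = ln(4.529)/0.1749 = 8.6380
A = e^8.6380 ≈ 5642 acres

5640 acres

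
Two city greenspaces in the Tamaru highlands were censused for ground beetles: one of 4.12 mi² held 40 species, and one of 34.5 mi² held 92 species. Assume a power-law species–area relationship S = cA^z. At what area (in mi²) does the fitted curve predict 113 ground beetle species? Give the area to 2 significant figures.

58 mi²

z = ln(92/40) / ln(34.5/4.12) = 0.8329 / 2.1251 = 0.3919
c = 40 / 4.12^0.3919 = 40 / 1.742 = 22.96
A = (113/22.96)^(1/0.3919) ⇒ ln A = ln(4.921)/0.3919 = 4.0655
A = e^4.0655 ≈ 58.3 mi²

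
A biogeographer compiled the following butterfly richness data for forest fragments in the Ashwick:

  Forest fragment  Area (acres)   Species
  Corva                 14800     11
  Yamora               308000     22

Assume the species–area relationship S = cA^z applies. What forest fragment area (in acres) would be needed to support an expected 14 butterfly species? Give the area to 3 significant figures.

42600 acres

z = ln(22/11) / ln(308000/14800) = 0.6931 / 3.0355 = 0.2283
c = 11 / 14800^0.2283 = 11 / 8.959 = 1.228
A = (14/1.228)^(1/0.2283) ⇒ ln A = ln(11.4)/0.2283 = 10.6585
A = e^10.6585 ≈ 42553 acres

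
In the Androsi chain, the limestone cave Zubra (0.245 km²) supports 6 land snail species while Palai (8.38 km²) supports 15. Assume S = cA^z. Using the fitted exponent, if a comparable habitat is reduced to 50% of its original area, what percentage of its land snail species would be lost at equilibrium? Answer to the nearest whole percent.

16%

z = ln(15/6) / ln(8.38/0.245) = 0.9163 / 3.5323 = 0.2594
S_new/S_old = (A_new/A_old)^z = 0.5^0.2594 = exp(0.2594 × -0.6931) = 0.8354
Fraction lost = 1 − 0.8354 = 0.1646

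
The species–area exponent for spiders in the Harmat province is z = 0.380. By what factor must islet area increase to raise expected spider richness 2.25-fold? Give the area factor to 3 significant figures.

8.45

(A₂/A₁)^0.38 = 2.25, so A₂/A₁ = 2.25^(1/0.38) = 2.25^2.632
ln(A₂/A₁) = ln 2.25 / 0.38 = 0.8109 / 0.38 = 2.1340
A₂/A₁ = e^2.1340 ≈ 8.449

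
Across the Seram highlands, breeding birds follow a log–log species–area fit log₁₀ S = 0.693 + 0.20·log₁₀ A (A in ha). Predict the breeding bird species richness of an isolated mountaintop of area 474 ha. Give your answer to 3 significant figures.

S = 4.932 × 474^0.2
ln S = ln 4.932 + 0.2 × ln 474 = 1.5957 + 0.2 × 6.1612 = 2.8279
S = e^2.8279 ≈ 16.91

16.9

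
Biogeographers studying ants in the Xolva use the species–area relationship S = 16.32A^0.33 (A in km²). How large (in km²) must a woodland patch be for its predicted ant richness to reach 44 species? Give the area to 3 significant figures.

44 = 16.32 × A^0.33  ⇒  A^0.33 = 44/16.32 = 2.696
ln A = ln(2.696) / 0.33 = 0.9918 / 0.33 = 3.0054
A = e^3.0054 ≈ 20.2 km²

20.2 km²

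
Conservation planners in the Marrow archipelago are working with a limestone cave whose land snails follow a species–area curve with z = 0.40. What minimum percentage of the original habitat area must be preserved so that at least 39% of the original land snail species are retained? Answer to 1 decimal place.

Need (A_new/A_old)^0.4 = 0.39, so A_new/A_old = 0.39^(1/0.4) = 0.39^2.5
ln(A_new/A_old) = ln 0.39 / 0.4 = -0.9416 / 0.4 = -2.3540
A_new/A_old = e^-2.3540 ≈ 0.09499

9.5%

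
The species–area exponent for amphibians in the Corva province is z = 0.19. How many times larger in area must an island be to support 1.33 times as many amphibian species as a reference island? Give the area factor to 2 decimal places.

4.49

(A₂/A₁)^0.19 = 1.33, so A₂/A₁ = 1.33^(1/0.19) = 1.33^5.263
ln(A₂/A₁) = ln 1.33 / 0.19 = 0.2852 / 0.19 = 1.5009
A₂/A₁ = e^1.5009 ≈ 4.486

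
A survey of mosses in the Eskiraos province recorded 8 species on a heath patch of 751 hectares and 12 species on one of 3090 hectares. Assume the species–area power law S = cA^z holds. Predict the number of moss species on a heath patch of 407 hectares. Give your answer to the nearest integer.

7

z = ln(12/8) / ln(3090/751) = 0.4055 / 1.4145 = 0.2866
c = 8 / 751^0.2866 = 8 / 6.672 = 1.199
S₃ = 1.199 × 407^0.2866 = 1.199 × 5.598 ≈ 6.712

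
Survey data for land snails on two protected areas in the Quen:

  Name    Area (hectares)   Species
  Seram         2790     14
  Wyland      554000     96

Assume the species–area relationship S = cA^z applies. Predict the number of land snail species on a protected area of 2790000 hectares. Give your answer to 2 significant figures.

170

z = ln(96/14) / ln(554000/2790) = 1.9253 / 5.2911 = 0.3639
c = 14 / 2790^0.3639 = 14 / 17.94 = 0.7805
S₃ = 0.7805 × 2790000^0.3639 = 0.7805 × 221.5 ≈ 172.9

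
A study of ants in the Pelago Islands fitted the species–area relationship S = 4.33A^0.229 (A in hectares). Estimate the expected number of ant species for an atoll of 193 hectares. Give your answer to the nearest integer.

S = 4.33 × 193^0.229 = 4.33 × 3.337 ≈ 14.45

14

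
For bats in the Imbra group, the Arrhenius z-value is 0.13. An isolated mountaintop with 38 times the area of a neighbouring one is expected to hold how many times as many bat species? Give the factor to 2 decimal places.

S₂/S₁ = (A₂/A₁)^z = 38^0.13
ln(S₂/S₁) = 0.13 × ln 38 = 0.13 × 3.6376 = 0.4729
S₂/S₁ = e^0.4729 ≈ 1.605

1.60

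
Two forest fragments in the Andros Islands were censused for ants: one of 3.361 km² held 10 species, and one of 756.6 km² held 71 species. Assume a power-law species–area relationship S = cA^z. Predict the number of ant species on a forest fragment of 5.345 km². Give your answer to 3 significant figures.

z = ln(71/10) / ln(756.6/3.361) = 1.9601 / 5.4166 = 0.3619
c = 10 / 3.361^0.3619 = 10 / 1.551 = 6.449
S₃ = 6.449 × 5.345^0.3619 = 6.449 × 1.834 ≈ 11.83

11.8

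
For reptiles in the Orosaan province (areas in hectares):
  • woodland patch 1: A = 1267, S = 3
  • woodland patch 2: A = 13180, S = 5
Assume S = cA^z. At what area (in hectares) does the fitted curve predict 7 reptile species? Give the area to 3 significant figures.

61600 hectares

z = ln(5/3) / ln(13180/1267) = 0.5108 / 2.3420 = 0.2181
c = 3 / 1267^0.2181 = 3 / 4.751 = 0.6315
A = (7/0.6315)^(1/0.2181) ⇒ ln A = ln(11.08)/0.2181 = 11.0291
A = e^11.0291 ≈ 61644 hectares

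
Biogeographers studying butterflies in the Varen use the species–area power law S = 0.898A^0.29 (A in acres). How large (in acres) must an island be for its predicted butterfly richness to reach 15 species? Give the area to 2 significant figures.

16000 acres

15 = 0.898 × A^0.29  ⇒  A^0.29 = 15/0.898 = 16.7
ln A = ln(16.7) / 0.29 = 2.8156 / 0.29 = 9.7091
A = e^9.7091 ≈ 16467 acres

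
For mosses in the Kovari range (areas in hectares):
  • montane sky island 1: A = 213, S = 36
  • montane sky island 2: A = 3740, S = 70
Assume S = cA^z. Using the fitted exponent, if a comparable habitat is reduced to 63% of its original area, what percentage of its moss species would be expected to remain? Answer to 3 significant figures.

89.8%

z = ln(70/36) / ln(3740/213) = 0.6650 / 2.8655 = 0.2321
S_new/S_old = (A_new/A_old)^z = 0.63^0.2321 = exp(0.2321 × -0.4620) = 0.8983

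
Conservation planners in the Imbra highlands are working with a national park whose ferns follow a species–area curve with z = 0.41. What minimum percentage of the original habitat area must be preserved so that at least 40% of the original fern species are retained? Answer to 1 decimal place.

10.7%

Need (A_new/A_old)^0.41 = 0.4, so A_new/A_old = 0.4^(1/0.41) = 0.4^2.439
ln(A_new/A_old) = ln 0.4 / 0.41 = -0.9163 / 0.41 = -2.2349
A_new/A_old = e^-2.2349 ≈ 0.107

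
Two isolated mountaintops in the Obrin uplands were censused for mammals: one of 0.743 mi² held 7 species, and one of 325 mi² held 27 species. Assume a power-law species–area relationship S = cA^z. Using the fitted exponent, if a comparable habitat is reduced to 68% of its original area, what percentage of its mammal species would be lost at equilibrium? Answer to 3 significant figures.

z = ln(27/7) / ln(325/0.743) = 1.3499 / 6.0809 = 0.2220
S_new/S_old = (A_new/A_old)^z = 0.68^0.2220 = exp(0.2220 × -0.3857) = 0.9179
Fraction lost = 1 − 0.9179 = 0.08205

8.21%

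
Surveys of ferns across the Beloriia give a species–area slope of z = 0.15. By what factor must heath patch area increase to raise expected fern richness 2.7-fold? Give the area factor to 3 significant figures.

(A₂/A₁)^0.15 = 2.7, so A₂/A₁ = 2.7^(1/0.15) = 2.7^6.667
ln(A₂/A₁) = ln 2.7 / 0.15 = 0.9933 / 0.15 = 6.6217
A₂/A₁ = e^6.6217 ≈ 751.2

751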